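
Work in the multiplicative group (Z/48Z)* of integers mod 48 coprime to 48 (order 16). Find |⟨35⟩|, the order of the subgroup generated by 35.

4

Compute successive powers of 35 mod 48: 35, 25, 11, 1; 35^4 ≡ 1 (mod 48).
So |⟨35⟩| = 4.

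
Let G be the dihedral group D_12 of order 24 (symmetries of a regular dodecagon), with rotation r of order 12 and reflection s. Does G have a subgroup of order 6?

6 | 24. A subgroup of order 6 is {e, r^2, r^4, r^6, r^8, r^10}.

Yes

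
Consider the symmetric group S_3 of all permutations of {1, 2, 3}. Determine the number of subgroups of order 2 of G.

3

|G| = 6 and 2 | 6, so subgroups of order 2 are possible by Lagrange.
The subgroups of order 2 are: {e, (1 2)}; {e, (1 3)}; {e, (2 3)}.
So G has 3 subgroups of order 2.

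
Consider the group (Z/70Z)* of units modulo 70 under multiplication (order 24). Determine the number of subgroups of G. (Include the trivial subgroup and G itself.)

|G| = 24, so by Lagrange every subgroup order divides 24. Divisors: 1, 2, 3, 4, 6, 8, 12, 24.
Subgroups by order — order 1: 1; order 2: 3; order 3: 1; order 4: 3; order 6: 3; order 8: 1; order 12: 3; order 24: 1.
Total: 1 + 3 + 1 + 3 + 3 + 1 + 3 + 1 = 16.

16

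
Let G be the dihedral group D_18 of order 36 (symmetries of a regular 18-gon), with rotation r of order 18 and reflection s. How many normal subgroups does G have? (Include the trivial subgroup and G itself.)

G has 45 subgroups. Checking conjugation-invariance by order — order 1: 1/1 normal; order 2: 1/19 normal; order 3: 1/1 normal; order 4: 0/9 normal; order 6: 1/7 normal; order 9: 1/1 normal; order 12: 0/3 normal; order 18: 3/3 normal; order 36: 1/1 normal.
Total normal subgroups: 9.

9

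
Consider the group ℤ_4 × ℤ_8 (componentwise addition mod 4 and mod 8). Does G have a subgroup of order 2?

Yes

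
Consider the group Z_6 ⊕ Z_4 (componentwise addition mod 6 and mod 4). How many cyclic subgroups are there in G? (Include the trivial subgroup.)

12

Group the elements of G by the cyclic subgroup they generate; each cyclic subgroup of order d accounts for φ(d) elements.
Cyclic subgroups by order — order 1: 1; order 2: 3; order 3: 1; order 4: 2; order 6: 3; order 12: 2.
Total: 12.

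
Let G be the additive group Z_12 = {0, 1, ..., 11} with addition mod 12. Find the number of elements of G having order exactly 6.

2

In a cyclic group of order 12, the number of elements of order d (for d | 12) is φ(d).
φ(6) = 2.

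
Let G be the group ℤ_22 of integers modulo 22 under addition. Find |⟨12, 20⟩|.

11

|⟨12⟩| = 11 and |⟨20⟩| = 11, so |H| is a multiple of lcm(11, 11) = 11 and divides |G| = 22.
Closing under the operation: H = {0, 2, 4, 6, 8, 10, 12, 14, 16, 18, 20}, so |H| = 11.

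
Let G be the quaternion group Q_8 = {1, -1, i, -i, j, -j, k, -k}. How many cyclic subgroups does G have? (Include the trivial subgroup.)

5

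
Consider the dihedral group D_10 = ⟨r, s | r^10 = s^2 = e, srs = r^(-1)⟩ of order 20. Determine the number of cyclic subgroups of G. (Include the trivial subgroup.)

14

Each element a generates a cyclic subgroup ⟨a⟩; distinct elements may generate the same one (a cyclic group of order d has φ(d) generators).
Cyclic subgroups by order — order 1: 1; order 2: 11; order 5: 1; order 10: 1.
Total: 14.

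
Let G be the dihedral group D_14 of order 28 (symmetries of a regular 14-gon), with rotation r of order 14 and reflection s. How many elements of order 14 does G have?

The elements of order 14 are: r, r^3, r^5, r^9, r^11, r^13.
That's 6.

6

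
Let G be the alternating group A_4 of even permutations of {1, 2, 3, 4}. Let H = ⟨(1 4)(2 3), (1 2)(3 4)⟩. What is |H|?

|⟨(1 4)(2 3)⟩| = 2 and |⟨(1 2)(3 4)⟩| = 2, so |H| is a multiple of lcm(2, 2) = 2 and divides |G| = 12.
Closing under the operation: H = {e, (1 2)(3 4), (1 3)(2 4), (1 4)(2 3)}, so |H| = 4.

4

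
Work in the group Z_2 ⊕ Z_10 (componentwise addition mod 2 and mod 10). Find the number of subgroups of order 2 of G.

3

|G| = 20 and 2 | 20, so subgroups of order 2 are possible by Lagrange.
The subgroups of order 2 are: {(0,0), (0,5)}; {(0,0), (1,0)}; {(0,0), (1,5)}.
So G has 3 subgroups of order 2.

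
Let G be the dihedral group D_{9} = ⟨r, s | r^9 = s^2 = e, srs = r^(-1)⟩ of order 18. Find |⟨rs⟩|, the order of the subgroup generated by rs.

2

Computing powers of rs: the smallest k with (rs)^k = e is k = 2.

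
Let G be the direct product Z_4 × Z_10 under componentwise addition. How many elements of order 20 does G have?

16

An element (a,b) has order lcm(ord(a), ord(b)); count pairs with lcm equal to 20.
Enumerating gives 16 such elements.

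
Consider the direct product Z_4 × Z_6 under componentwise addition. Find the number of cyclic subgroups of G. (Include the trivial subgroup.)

A cyclic subgroup of order d is generated by each of its φ(d) elements of order d, so the cyclic subgroups of order d number (#elements of order d)/φ(d).
Cyclic subgroups by order — order 1: 1; order 2: 3; order 3: 1; order 4: 2; order 6: 3; order 12: 2.
Total: 12.

12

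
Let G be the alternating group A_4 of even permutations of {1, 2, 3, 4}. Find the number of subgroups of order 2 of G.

3

|G| = 12 and 2 | 12, so subgroups of order 2 are possible by Lagrange.
The subgroups of order 2 are: {e, (1 2)(3 4)}; {e, (1 3)(2 4)}; {e, (1 4)(2 3)}.
So G has 3 subgroups of order 2.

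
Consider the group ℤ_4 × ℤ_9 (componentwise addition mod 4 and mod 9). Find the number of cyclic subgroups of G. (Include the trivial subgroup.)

A cyclic subgroup of order d is generated by each of its φ(d) elements of order d, so the cyclic subgroups of order d number (#elements of order d)/φ(d).
Cyclic subgroups by order — order 1: 1; order 2: 1; order 3: 1; order 4: 1; order 6: 1; order 9: 1; order 12: 1; order 18: 1; order 36: 1.
Total: 9.

9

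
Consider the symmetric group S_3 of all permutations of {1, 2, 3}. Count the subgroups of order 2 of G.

|G| = 6 and 2 | 6, so subgroups of order 2 are possible by Lagrange.
The subgroups of order 2 are: {e, (1 2)}; {e, (1 3)}; {e, (2 3)}.
So G has 3 subgroups of order 2.

3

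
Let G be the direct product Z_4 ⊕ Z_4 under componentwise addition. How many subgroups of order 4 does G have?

|G| = 16 and 4 | 16, so subgroups of order 4 are possible by Lagrange.
The subgroups of order 4 are: {(0,0), (0,1), (0,2), (0,3)}; {(0,0), (0,2), (2,0), (2,2)}; {(0,0), (0,2), (2,1), (2,3)}; {(0,0), (1,0), (2,0), (3,0)}; … (7 in all).
So G has 7 subgroups of order 4.

7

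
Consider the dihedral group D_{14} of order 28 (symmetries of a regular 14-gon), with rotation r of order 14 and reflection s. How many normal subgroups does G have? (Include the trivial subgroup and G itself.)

G has 28 subgroups. Checking conjugation-invariance by order — order 1: 1/1 normal; order 2: 1/15 normal; order 4: 0/7 normal; order 7: 1/1 normal; order 14: 3/3 normal; order 28: 1/1 normal.
Total normal subgroups: 7.

7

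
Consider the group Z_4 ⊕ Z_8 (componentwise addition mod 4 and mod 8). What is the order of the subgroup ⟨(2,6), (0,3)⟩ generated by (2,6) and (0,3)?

16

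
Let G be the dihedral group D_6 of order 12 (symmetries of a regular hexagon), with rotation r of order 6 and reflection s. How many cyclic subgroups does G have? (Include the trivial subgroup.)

10

A cyclic subgroup of order d is generated by each of its φ(d) elements of order d, so the cyclic subgroups of order d number (#elements of order d)/φ(d).
Cyclic subgroups by order — order 1: 1; order 2: 7; order 3: 1; order 6: 1.
Total: 10.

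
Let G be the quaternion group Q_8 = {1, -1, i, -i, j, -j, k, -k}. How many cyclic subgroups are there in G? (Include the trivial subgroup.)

A cyclic subgroup of order d is generated by each of its φ(d) elements of order d, so the cyclic subgroups of order d number (#elements of order d)/φ(d).
Cyclic subgroups by order — order 1: 1; order 2: 1; order 4: 3.
Total: 5.

5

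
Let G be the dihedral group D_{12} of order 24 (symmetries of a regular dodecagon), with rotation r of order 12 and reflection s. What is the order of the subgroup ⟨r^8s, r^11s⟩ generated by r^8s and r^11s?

8

|⟨r^8s⟩| = 2 and |⟨r^11s⟩| = 2, so |H| is a multiple of lcm(2, 2) = 2 and divides |G| = 24.
Closing under the operation: H = {e, r^3, r^6, r^9, r^2s, r^5s, r^8s, r^11s}, so |H| = 8.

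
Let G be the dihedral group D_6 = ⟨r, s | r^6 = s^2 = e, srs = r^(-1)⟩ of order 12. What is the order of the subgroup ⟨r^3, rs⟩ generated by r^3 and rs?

|⟨r^3⟩| = 2 and |⟨rs⟩| = 2, so |H| is a multiple of lcm(2, 2) = 2 and divides |G| = 12.
Closing under the operation: H = {e, r^3, rs, r^4s}, so |H| = 4.

4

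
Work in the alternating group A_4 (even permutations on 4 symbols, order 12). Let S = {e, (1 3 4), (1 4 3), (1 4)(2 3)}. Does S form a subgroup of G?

Closure fails: (1 4 3) ∘ (1 4)(2 3) = (1 3 2) ∉ S. So S is not a subgroup.

No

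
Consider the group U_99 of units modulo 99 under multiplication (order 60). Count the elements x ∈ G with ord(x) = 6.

6

The elements of order 6 are: 23, 32, 43, 56, 65, 76.
That's 6.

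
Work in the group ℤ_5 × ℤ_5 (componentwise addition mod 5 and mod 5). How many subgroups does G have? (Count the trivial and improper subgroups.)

|G| = 25, so by Lagrange every subgroup order divides 25. Divisors: 1, 5, 25.
Subgroups by order — order 1: 1; order 5: 6; order 25: 1.
Total: 1 + 6 + 1 = 8.

8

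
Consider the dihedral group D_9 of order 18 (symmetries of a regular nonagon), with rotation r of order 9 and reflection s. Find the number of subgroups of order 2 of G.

|G| = 18 and 2 | 18, so subgroups of order 2 are possible by Lagrange.
The subgroups of order 2 are: {e, r^2s}; {e, r^3s}; {e, r^4s}; {e, r^5s}; … (9 in all).
So G has 9 subgroups of order 2.

9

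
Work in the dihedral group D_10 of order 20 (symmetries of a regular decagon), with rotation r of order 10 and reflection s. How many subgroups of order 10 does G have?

|G| = 20 and 10 | 20, so subgroups of order 10 are possible by Lagrange.
The subgroups of order 10 are: {e, r, r^2, r^3, r^4, r^5, r^6, r^7, r^8, r^9}; {e, r^2, r^4, r^6, r^8, s, r^2s, r^4s, r^6s, r^8s}; {e, r^2, r^4, r^6, r^8, rs, r^3s, r^5s, r^7s, r^9s}.
So G has 3 subgroups of order 10.

3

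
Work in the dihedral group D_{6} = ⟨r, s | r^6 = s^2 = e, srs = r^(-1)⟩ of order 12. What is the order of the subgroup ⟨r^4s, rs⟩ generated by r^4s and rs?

4

|⟨r^4s⟩| = 2 and |⟨rs⟩| = 2, so |H| is a multiple of lcm(2, 2) = 2 and divides |G| = 12.
Closing under the operation: H = {e, r^3, rs, r^4s}, so |H| = 4.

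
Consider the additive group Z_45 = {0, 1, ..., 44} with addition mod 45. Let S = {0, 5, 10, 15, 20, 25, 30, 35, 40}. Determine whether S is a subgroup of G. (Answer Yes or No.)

|S| = 9 divides |G| = 45, consistent with Lagrange.
S contains the identity, every element's inverse is in S, and S is closed under +: it is a subgroup.
In fact S = ⟨35⟩.

Yes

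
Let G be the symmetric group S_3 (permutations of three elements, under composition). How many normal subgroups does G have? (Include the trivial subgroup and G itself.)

G has 6 subgroups. Checking conjugation-invariance by order — order 1: 1/1 normal; order 2: 0/3 normal; order 3: 1/1 normal; order 6: 1/1 normal.
Total normal subgroups: 3.

3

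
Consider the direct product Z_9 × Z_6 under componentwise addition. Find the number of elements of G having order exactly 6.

8

An element (a,b) has order lcm(ord(a), ord(b)); count pairs with lcm equal to 6.
Enumerating gives 8 such elements.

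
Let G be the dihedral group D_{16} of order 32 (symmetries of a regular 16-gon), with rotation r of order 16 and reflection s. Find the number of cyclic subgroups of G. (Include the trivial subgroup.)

21

A cyclic subgroup of order d is generated by each of its φ(d) elements of order d, so the cyclic subgroups of order d number (#elements of order d)/φ(d).
Cyclic subgroups by order — order 1: 1; order 2: 17; order 4: 1; order 8: 1; order 16: 1.
Total: 21.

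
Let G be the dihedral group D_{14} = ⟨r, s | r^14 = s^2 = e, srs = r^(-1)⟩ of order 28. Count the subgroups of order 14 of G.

3

|G| = 28 and 14 | 28, so subgroups of order 14 are possible by Lagrange.
The subgroups of order 14 are: {e, r, r^2, r^3, r^4, r^5, r^6, r^7, r^8, r^9, r^10, r^11, r^12, r^13}; {e, r^2, r^4, r^6, r^8, r^10, r^12, s, r^2s, r^4s, r^6s, r^8s, r^10s, r^12s}; {e, r^2, r^4, r^6, r^8, r^10, r^12, rs, r^3s, r^5s, r^7s, r^9s, r^11s, r^13s}.
So G has 3 subgroups of order 14.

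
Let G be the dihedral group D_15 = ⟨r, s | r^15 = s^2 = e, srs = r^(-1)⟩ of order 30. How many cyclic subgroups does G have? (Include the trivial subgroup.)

A cyclic subgroup of order d is generated by each of its φ(d) elements of order d, so the cyclic subgroups of order d number (#elements of order d)/φ(d).
Cyclic subgroups by order — order 1: 1; order 2: 15; order 3: 1; order 5: 1; order 15: 1.
Total: 19.

19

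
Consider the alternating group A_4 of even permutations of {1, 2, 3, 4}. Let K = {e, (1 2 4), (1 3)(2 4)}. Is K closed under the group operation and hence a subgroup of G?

No

(1 2 4) ∈ K but its inverse (1 4 2) ∉ K, so K is not a subgroup.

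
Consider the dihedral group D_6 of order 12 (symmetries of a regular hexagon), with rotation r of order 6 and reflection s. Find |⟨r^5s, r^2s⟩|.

4

|⟨r^5s⟩| = 2 and |⟨r^2s⟩| = 2, so |H| is a multiple of lcm(2, 2) = 2 and divides |G| = 12.
Closing under the operation: H = {e, r^3, r^2s, r^5s}, so |H| = 4.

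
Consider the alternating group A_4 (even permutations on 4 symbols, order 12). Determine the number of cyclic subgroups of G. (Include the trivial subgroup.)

Each element a generates a cyclic subgroup ⟨a⟩; distinct elements may generate the same one (a cyclic group of order d has φ(d) generators).
Cyclic subgroups by order — order 1: 1; order 2: 3; order 3: 4.
Total: 8.

8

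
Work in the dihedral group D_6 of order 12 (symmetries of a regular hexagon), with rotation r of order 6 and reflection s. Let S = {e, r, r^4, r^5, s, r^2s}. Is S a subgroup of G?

No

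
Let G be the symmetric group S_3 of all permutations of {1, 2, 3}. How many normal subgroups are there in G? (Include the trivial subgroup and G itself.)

G has 6 subgroups. Checking conjugation-invariance by order — order 1: 1/1 normal; order 2: 0/3 normal; order 3: 1/1 normal; order 6: 1/1 normal.
Total normal subgroups: 3.

3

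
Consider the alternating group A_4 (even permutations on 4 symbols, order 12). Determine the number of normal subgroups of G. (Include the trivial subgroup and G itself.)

3

G has 10 subgroups. Checking conjugation-invariance by order — order 1: 1/1 normal; order 2: 0/3 normal; order 3: 0/4 normal; order 4: 1/1 normal; order 12: 1/1 normal.
Total normal subgroups: 3.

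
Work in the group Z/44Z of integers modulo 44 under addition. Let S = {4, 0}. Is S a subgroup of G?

No

4 ∈ S but its inverse 40 ∉ S, so S is not a subgroup.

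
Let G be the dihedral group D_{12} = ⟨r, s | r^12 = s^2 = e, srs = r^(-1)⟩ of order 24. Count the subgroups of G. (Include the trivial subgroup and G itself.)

34

|G| = 24, so by Lagrange every subgroup order divides 24. Divisors: 1, 2, 3, 4, 6, 8, 12, 24.
Subgroups by order — order 1: 1; order 2: 13; order 3: 1; order 4: 7; order 6: 5; order 8: 3; order 12: 3; order 24: 1.
Total: 1 + 13 + 1 + 7 + 5 + 3 + 3 + 1 = 34.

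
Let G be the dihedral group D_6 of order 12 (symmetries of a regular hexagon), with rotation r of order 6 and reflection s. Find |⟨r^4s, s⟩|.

|⟨r^4s⟩| = 2 and |⟨s⟩| = 2, so |H| is a multiple of lcm(2, 2) = 2 and divides |G| = 12.
Closing under the operation: H = {e, r^2, r^4, s, r^2s, r^4s}, so |H| = 6.

6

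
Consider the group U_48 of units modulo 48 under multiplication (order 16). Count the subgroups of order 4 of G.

11

|G| = 16 and 4 | 16, so subgroups of order 4 are possible by Lagrange.
The subgroups of order 4 are: {1, 11, 25, 35}; {1, 13, 25, 37}; {1, 7, 17, 23}; {1, 17, 25, 41}; … (11 in all).
So G has 11 subgroups of order 4.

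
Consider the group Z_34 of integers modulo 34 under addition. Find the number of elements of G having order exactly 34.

16

In a cyclic group of order 34, the number of elements of order d (for d | 34) is φ(d).
φ(34) = 16.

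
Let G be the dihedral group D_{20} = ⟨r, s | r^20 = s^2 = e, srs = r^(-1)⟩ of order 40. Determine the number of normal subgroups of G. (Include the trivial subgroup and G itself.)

9

G has 48 subgroups. Checking conjugation-invariance by order — order 1: 1/1 normal; order 2: 1/21 normal; order 4: 1/11 normal; order 5: 1/1 normal; order 8: 0/5 normal; order 10: 1/5 normal; order 20: 3/3 normal; order 40: 1/1 normal.
Total normal subgroups: 9.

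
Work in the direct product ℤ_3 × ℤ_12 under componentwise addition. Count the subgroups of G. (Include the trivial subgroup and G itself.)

|G| = 36, so by Lagrange every subgroup order divides 36. Divisors: 1, 2, 3, 4, 6, 9, 12, 18, 36.
Subgroups by order — order 1: 1; order 2: 1; order 3: 4; order 4: 1; order 6: 4; order 9: 1; order 12: 4; order 18: 1; order 36: 1.
Total: 1 + 1 + 4 + 1 + 4 + 1 + 4 + 1 + 1 = 18.

18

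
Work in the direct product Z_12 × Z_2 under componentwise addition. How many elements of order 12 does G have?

8

An element (a,b) has order lcm(ord(a), ord(b)); count pairs with lcm equal to 12.
Enumerating gives 8 such elements.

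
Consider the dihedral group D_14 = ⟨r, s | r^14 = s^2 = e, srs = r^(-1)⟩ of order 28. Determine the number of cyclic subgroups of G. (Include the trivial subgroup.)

A cyclic subgroup of order d is generated by each of its φ(d) elements of order d, so the cyclic subgroups of order d number (#elements of order d)/φ(d).
Cyclic subgroups by order — order 1: 1; order 2: 15; order 7: 1; order 14: 1.
Total: 18.

18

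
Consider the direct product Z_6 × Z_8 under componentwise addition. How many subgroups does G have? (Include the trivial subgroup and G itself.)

|G| = 48, so by Lagrange every subgroup order divides 48. Divisors: 1, 2, 3, 4, 6, 8, 12, 16, 24, 48.
Subgroups by order — order 1: 1; order 2: 3; order 3: 1; order 4: 3; order 6: 3; order 8: 3; order 12: 3; order 16: 1; order 24: 3; order 48: 1.
Total: 1 + 3 + 1 + 3 + 3 + 3 + 3 + 1 + 3 + 1 = 22.

22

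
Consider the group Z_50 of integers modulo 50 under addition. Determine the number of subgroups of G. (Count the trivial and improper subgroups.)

6

Subgroups of the cyclic group Z_50 correspond bijectively to divisors of 50.
Divisors of 50: 1, 2, 5, 10, 25, 50.
So Z_50 has 6 subgroups.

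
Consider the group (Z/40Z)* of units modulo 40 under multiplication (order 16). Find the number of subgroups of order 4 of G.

|G| = 16 and 4 | 16, so subgroups of order 4 are possible by Lagrange.
The subgroups of order 4 are: {1, 9, 11, 19}; {1, 11, 21, 31}; {1, 11, 29, 39}; {1, 9, 13, 37}; … (11 in all).
So G has 11 subgroups of order 4.

11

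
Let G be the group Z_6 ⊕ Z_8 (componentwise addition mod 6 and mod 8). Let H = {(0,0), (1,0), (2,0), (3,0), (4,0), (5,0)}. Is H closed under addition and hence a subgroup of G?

Yes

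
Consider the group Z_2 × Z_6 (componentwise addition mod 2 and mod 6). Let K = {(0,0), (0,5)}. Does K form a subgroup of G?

No

(0,5) ∈ K but its inverse (0,1) ∉ K, so K is not a subgroup.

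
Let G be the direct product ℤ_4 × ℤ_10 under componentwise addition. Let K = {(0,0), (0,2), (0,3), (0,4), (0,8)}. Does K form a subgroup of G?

(0,4) ∈ K but its inverse (0,6) ∉ K, so K is not a subgroup.

No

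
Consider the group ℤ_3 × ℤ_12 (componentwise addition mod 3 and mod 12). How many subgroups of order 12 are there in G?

4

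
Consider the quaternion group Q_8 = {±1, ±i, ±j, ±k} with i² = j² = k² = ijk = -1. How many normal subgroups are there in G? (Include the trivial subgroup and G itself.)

6

G has 6 subgroups. Checking conjugation-invariance by order — order 1: 1/1 normal; order 2: 1/1 normal; order 4: 3/3 normal; order 8: 1/1 normal.
Total normal subgroups: 6.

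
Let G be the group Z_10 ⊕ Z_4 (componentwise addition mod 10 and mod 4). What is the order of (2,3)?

The order of (2,3) in Z_10 × Z_4 is lcm(ord(2) in Z_10, ord(3) in Z_4).
ord(2) = 5 and ord(3) = 4, so |⟨(2,3)⟩| = lcm(5, 4) = 20.

20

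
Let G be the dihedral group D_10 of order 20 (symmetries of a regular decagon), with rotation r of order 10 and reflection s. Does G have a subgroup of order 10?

Yes

10 | 20. A subgroup of order 10 is {e, r, r^2, r^3, r^4, r^5, r^6, r^7, r^8, r^9}.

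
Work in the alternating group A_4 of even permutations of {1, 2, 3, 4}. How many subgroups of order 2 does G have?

3

|G| = 12 and 2 | 12, so subgroups of order 2 are possible by Lagrange.
The subgroups of order 2 are: {e, (1 2)(3 4)}; {e, (1 3)(2 4)}; {e, (1 4)(2 3)}.
So G has 3 subgroups of order 2.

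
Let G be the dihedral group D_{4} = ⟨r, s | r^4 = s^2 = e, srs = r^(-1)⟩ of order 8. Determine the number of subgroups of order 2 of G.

5

|G| = 8 and 2 | 8, so subgroups of order 2 are possible by Lagrange.
The subgroups of order 2 are: {e, r^2}; {e, r^2s}; {e, r^3s}; {e, rs}; … (5 in all).
So G has 5 subgroups of order 2.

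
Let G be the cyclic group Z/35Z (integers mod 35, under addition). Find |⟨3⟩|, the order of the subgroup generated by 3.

35

In Z/35Z, the order of an element a is n/gcd(a, n).
gcd(3, 35) = 1, so |⟨3⟩| = 35/1 = 35.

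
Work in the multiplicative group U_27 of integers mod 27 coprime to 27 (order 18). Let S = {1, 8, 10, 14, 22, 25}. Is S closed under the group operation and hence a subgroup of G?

No

22 ∈ S but its inverse 16 ∉ S, so S is not a subgroup.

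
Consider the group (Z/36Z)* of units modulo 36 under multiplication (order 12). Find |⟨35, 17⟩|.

|⟨35⟩| = 2 and |⟨17⟩| = 2, so |H| is a multiple of lcm(2, 2) = 2 and divides |G| = 12.
Closing under the operation: H = {1, 17, 19, 35}, so |H| = 4.

4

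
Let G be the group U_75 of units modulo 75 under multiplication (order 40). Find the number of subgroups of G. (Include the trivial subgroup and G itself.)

|G| = 40, so by Lagrange every subgroup order divides 40. Divisors: 1, 2, 4, 5, 8, 10, 20, 40.
Subgroups by order — order 1: 1; order 2: 3; order 4: 3; order 5: 1; order 8: 1; order 10: 3; order 20: 3; order 40: 1.
Total: 1 + 3 + 3 + 1 + 1 + 3 + 3 + 1 = 16.

16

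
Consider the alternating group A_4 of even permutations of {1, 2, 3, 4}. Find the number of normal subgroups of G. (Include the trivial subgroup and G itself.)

3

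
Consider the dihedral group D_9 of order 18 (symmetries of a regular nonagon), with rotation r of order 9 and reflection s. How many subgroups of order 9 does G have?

1

|G| = 18 and 9 | 18, so subgroups of order 9 are possible by Lagrange.
The subgroups of order 9 are: {e, r, r^2, r^3, r^4, r^5, r^6, r^7, r^8}.
So G has 1 subgroup of order 9.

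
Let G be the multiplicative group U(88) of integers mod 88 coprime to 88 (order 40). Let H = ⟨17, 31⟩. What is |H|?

20

|⟨17⟩| = 10 and |⟨31⟩| = 10, so |H| is a multiple of lcm(10, 10) = 10 and divides |G| = 40.
Closing under the operation: H = {1, 7, 9, 15, 17, 23, 25, 31, 39, 41, 47, 49, 57, 63, 65, 71, 73, 79, 81, 87}, so |H| = 20.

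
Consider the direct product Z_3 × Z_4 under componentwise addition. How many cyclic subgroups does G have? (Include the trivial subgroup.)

A cyclic subgroup of order d is generated by each of its φ(d) elements of order d, so the cyclic subgroups of order d number (#elements of order d)/φ(d).
Cyclic subgroups by order — order 1: 1; order 2: 1; order 3: 1; order 4: 1; order 6: 1; order 12: 1.
Total: 6.

6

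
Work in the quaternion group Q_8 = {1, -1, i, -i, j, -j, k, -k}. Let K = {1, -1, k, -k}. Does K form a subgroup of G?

Yes

|K| = 4 divides |G| = 8, consistent with Lagrange.
K contains the identity, every element's inverse is in K, and K is closed under ·: it is a subgroup.
In fact K = ⟨-k⟩.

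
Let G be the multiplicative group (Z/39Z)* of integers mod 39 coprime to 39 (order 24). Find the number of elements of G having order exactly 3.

The elements of order 3 are: 16, 22.
That's 2.

2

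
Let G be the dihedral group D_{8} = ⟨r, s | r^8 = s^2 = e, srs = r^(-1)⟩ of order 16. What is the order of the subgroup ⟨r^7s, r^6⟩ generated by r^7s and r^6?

|⟨r^7s⟩| = 2 and |⟨r^6⟩| = 4, so |H| is a multiple of lcm(2, 4) = 4 and divides |G| = 16.
Closing under the operation: H = {e, r^2, r^4, r^6, rs, r^3s, r^5s, r^7s}, so |H| = 8.

8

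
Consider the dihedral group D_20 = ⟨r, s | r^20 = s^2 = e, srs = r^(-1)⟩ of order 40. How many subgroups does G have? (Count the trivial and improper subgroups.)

48

|G| = 40, so by Lagrange every subgroup order divides 40. Divisors: 1, 2, 4, 5, 8, 10, 20, 40.
Subgroups by order — order 1: 1; order 2: 21; order 4: 11; order 5: 1; order 8: 5; order 10: 5; order 20: 3; order 40: 1.
Total: 1 + 21 + 11 + 1 + 5 + 5 + 3 + 1 = 48.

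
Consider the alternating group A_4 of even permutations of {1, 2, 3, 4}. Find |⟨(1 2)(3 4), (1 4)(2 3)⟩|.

4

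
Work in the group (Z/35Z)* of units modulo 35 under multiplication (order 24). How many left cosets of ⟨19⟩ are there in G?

4

|⟨19⟩| = 6 and |G| = 24.
By Lagrange, [G : H] = |G|/|H| = 24/6 = 4.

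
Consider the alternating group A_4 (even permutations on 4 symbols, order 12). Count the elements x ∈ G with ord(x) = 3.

8

The elements of order 3 are: (2 3 4), (2 4 3), (1 2 3), (1 2 4), (1 3 2), (1 3 4), (1 4 2), (1 4 3).
That's 8.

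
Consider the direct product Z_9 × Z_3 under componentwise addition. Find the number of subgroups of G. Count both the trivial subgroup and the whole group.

10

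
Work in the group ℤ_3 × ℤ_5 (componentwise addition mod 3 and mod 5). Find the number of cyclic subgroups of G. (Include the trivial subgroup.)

A cyclic subgroup of order d is generated by each of its φ(d) elements of order d, so the cyclic subgroups of order d number (#elements of order d)/φ(d).
Cyclic subgroups by order — order 1: 1; order 3: 1; order 5: 1; order 15: 1.
Total: 4.

4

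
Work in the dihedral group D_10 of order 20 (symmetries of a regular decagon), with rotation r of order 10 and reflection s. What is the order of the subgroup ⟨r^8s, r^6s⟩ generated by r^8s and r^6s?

|⟨r^8s⟩| = 2 and |⟨r^6s⟩| = 2, so |H| is a multiple of lcm(2, 2) = 2 and divides |G| = 20.
Closing under the operation: H = {e, r^2, r^4, r^6, r^8, s, r^2s, r^4s, r^6s, r^8s}, so |H| = 10.

10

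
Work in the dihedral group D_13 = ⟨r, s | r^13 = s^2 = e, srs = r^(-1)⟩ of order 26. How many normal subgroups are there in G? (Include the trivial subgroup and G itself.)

3

G has 16 subgroups. Checking conjugation-invariance by order — order 1: 1/1 normal; order 2: 0/13 normal; order 13: 1/1 normal; order 26: 1/1 normal.
Total normal subgroups: 3.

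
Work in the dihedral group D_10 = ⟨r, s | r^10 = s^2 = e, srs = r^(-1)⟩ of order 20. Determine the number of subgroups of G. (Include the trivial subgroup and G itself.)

|G| = 20, so by Lagrange every subgroup order divides 20. Divisors: 1, 2, 4, 5, 10, 20.
Subgroups by order — order 1: 1; order 2: 11; order 4: 5; order 5: 1; order 10: 3; order 20: 1.
Total: 1 + 11 + 5 + 1 + 3 + 1 = 22.

22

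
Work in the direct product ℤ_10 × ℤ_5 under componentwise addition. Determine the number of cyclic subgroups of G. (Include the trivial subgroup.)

Group the elements of G by the cyclic subgroup they generate; each cyclic subgroup of order d accounts for φ(d) elements.
Cyclic subgroups by order — order 1: 1; order 2: 1; order 5: 6; order 10: 6.
Total: 14.

14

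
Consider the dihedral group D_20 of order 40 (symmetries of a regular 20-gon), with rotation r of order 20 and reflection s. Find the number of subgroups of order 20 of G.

3

|G| = 40 and 20 | 40, so subgroups of order 20 are possible by Lagrange.
The subgroups of order 20 are: {e, r, r^2, r^3, r^4, r^5, r^6, r^7, r^8, r^9, r^10, r^11, r^12, r^13, r^14, r^15, r^16, r^17, r^18, r^19}; {e, r^2, r^4, r^6, r^8, r^10, r^12, r^14, r^16, r^18, s, r^2s, r^4s, r^6s, r^8s, r^10s, r^12s, r^14s, r^16s, r^18s}; {e, r^2, r^4, r^6, r^8, r^10, r^12, r^14, r^16, r^18, rs, r^3s, r^5s, r^7s, r^9s, r^11s, r^13s, r^15s, r^17s, r^19s}.
So G has 3 subgroups of order 20.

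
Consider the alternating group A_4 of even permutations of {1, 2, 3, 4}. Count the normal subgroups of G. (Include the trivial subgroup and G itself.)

G has 10 subgroups. Checking conjugation-invariance by order — order 1: 1/1 normal; order 2: 0/3 normal; order 3: 0/4 normal; order 4: 1/1 normal; order 12: 1/1 normal.
Total normal subgroups: 3.

3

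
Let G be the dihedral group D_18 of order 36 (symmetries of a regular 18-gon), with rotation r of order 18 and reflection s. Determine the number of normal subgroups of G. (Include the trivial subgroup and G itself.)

G has 45 subgroups. Checking conjugation-invariance by order — order 1: 1/1 normal; order 2: 1/19 normal; order 3: 1/1 normal; order 4: 0/9 normal; order 6: 1/7 normal; order 9: 1/1 normal; order 12: 0/3 normal; order 18: 3/3 normal; order 36: 1/1 normal.
Total normal subgroups: 9.

9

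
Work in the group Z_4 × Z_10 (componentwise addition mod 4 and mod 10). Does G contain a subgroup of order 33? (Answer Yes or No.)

33 does not divide |G| = 40, so by Lagrange no subgroup of order 33 exists.

No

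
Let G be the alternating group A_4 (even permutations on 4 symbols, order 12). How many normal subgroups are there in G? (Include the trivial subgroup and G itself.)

3

G has 10 subgroups. Checking conjugation-invariance by order — order 1: 1/1 normal; order 2: 0/3 normal; order 3: 0/4 normal; order 4: 1/1 normal; order 12: 1/1 normal.
Total normal subgroups: 3.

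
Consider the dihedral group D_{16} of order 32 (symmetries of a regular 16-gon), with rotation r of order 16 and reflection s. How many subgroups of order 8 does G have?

5

|G| = 32 and 8 | 32, so subgroups of order 8 are possible by Lagrange.
The subgroups of order 8 are: {e, r^2, r^4, r^6, r^8, r^10, r^12, r^14}; {e, r^4, r^8, r^12, r^2s, r^6s, r^10s, r^14s}; {e, r^4, r^8, r^12, r^3s, r^7s, r^11s, r^15s}; {e, r^4, r^8, r^12, s, r^4s, r^8s, r^12s}; … (5 in all).
So G has 5 subgroups of order 8.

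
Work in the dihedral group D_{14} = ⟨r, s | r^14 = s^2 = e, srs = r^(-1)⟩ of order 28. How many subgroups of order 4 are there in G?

7

|G| = 28 and 4 | 28, so subgroups of order 4 are possible by Lagrange.
The subgroups of order 4 are: {e, r^7, r^3s, r^10s}; {e, r^7, r^4s, r^11s}; {e, r^7, r^5s, r^12s}; {e, r^7, r^6s, r^13s}; … (7 in all).
So G has 7 subgroups of order 4.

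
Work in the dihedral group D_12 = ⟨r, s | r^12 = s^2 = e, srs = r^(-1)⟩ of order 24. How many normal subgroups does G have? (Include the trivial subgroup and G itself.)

G has 34 subgroups. Checking conjugation-invariance by order — order 1: 1/1 normal; order 2: 1/13 normal; order 3: 1/1 normal; order 4: 1/7 normal; order 6: 1/5 normal; order 8: 0/3 normal; order 12: 3/3 normal; order 24: 1/1 normal.
Total normal subgroups: 9.

9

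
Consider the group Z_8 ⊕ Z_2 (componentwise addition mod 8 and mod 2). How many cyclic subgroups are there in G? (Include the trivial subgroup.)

A cyclic subgroup of order d is generated by each of its φ(d) elements of order d, so the cyclic subgroups of order d number (#elements of order d)/φ(d).
Cyclic subgroups by order — order 1: 1; order 2: 3; order 4: 2; order 8: 2.
Total: 8.

8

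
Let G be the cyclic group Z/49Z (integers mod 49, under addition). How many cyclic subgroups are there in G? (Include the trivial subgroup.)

3

A cyclic subgroup of order d is generated by each of its φ(d) elements of order d, so the cyclic subgroups of order d number (#elements of order d)/φ(d).
Cyclic subgroups by order — order 1: 1; order 7: 1; order 49: 1.
Total: 3.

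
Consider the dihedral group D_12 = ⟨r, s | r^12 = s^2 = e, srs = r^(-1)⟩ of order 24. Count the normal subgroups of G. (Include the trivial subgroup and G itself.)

G has 34 subgroups. Checking conjugation-invariance by order — order 1: 1/1 normal; order 2: 1/13 normal; order 3: 1/1 normal; order 4: 1/7 normal; order 6: 1/5 normal; order 8: 0/3 normal; order 12: 3/3 normal; order 24: 1/1 normal.
Total normal subgroups: 9.

9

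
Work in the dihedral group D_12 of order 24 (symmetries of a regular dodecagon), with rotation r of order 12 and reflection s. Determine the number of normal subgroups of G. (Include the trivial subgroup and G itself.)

9

G has 34 subgroups. Checking conjugation-invariance by order — order 1: 1/1 normal; order 2: 1/13 normal; order 3: 1/1 normal; order 4: 1/7 normal; order 6: 1/5 normal; order 8: 0/3 normal; order 12: 3/3 normal; order 24: 1/1 normal.
Total normal subgroups: 9.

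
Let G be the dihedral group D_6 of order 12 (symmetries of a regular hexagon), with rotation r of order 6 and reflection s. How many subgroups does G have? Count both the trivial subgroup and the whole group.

16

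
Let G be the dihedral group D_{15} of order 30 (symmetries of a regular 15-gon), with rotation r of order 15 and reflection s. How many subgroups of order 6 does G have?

5

|G| = 30 and 6 | 30, so subgroups of order 6 are possible by Lagrange.
The subgroups of order 6 are: {e, r^5, r^10, s, r^5s, r^10s}; {e, r^5, r^10, rs, r^6s, r^11s}; {e, r^5, r^10, r^2s, r^7s, r^12s}; {e, r^5, r^10, r^3s, r^8s, r^13s}; … (5 in all).
So G has 5 subgroups of order 6.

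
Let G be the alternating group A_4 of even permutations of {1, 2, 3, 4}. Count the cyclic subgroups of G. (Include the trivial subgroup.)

8

Group the elements of G by the cyclic subgroup they generate; each cyclic subgroup of order d accounts for φ(d) elements.
Cyclic subgroups by order — order 1: 1; order 2: 3; order 3: 4.
Total: 8.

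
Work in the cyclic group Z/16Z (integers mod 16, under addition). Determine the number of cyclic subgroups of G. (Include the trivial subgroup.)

5

A cyclic subgroup of order d is generated by each of its φ(d) elements of order d, so the cyclic subgroups of order d number (#elements of order d)/φ(d).
Cyclic subgroups by order — order 1: 1; order 2: 1; order 4: 1; order 8: 1; order 16: 1.
Total: 5.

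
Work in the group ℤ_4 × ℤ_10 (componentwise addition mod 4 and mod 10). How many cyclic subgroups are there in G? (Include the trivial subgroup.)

A cyclic subgroup of order d is generated by each of its φ(d) elements of order d, so the cyclic subgroups of order d number (#elements of order d)/φ(d).
Cyclic subgroups by order — order 1: 1; order 2: 3; order 4: 2; order 5: 1; order 10: 3; order 20: 2.
Total: 12.

12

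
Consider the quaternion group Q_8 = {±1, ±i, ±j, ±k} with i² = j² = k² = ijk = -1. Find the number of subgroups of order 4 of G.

3

|G| = 8 and 4 | 8, so subgroups of order 4 are possible by Lagrange.
The subgroups of order 4 are: {1, -1, i, -i}; {1, -1, j, -j}; {1, -1, k, -k}.
So G has 3 subgroups of order 4.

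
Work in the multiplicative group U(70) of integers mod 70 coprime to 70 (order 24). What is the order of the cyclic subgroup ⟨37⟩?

Compute successive powers of 37 mod 70: 37, 39, 43, 51, 67, 29, 23, 11, …; 37^12 ≡ 1 (mod 70).
So |⟨37⟩| = 12.

12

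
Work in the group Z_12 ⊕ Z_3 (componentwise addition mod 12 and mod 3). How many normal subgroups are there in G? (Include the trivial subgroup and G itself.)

18

G is abelian, so every subgroup is normal.
G has 18 subgroups in total, hence 18 normal subgroups.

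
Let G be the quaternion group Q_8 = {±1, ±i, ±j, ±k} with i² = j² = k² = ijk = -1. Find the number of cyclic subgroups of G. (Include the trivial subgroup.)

5

Each element a generates a cyclic subgroup ⟨a⟩; distinct elements may generate the same one (a cyclic group of order d has φ(d) generators).
Cyclic subgroups by order — order 1: 1; order 2: 1; order 4: 3.
Total: 5.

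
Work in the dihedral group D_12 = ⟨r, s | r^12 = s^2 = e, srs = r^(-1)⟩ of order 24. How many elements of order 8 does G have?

No element of G has order 8 (even though 8 | 24).

0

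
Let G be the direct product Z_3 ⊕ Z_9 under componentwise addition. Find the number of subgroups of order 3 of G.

4

|G| = 27 and 3 | 27, so subgroups of order 3 are possible by Lagrange.
The subgroups of order 3 are: {(0,0), (0,3), (0,6)}; {(0,0), (1,0), (2,0)}; {(0,0), (1,3), (2,6)}; {(0,0), (1,6), (2,3)}.
So G has 4 subgroups of order 3.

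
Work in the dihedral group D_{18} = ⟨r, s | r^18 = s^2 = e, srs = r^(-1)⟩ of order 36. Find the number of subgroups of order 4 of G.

9

|G| = 36 and 4 | 36, so subgroups of order 4 are possible by Lagrange.
The subgroups of order 4 are: {e, r^9, rs, r^10s}; {e, r^9, r^2s, r^11s}; {e, r^9, r^3s, r^12s}; {e, r^9, r^4s, r^13s}; … (9 in all).
So G has 9 subgroups of order 4.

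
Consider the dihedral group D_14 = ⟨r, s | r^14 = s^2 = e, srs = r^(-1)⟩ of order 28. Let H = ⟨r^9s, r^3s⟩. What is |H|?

14

|⟨r^9s⟩| = 2 and |⟨r^3s⟩| = 2, so |H| is a multiple of lcm(2, 2) = 2 and divides |G| = 28.
Closing under the operation: H = {e, r^2, r^4, r^6, r^8, r^10, r^12, rs, r^3s, r^5s, r^7s, r^9s, r^11s, r^13s}, so |H| = 14.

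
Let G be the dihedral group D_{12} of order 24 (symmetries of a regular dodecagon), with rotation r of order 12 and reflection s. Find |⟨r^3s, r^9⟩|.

|⟨r^3s⟩| = 2 and |⟨r^9⟩| = 4, so |H| is a multiple of lcm(2, 4) = 4 and divides |G| = 24.
Closing under the operation: H = {e, r^3, r^6, r^9, s, r^3s, r^6s, r^9s}, so |H| = 8.

8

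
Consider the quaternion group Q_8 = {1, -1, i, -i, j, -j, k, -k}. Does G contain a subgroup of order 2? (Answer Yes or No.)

Yes

2 | 8. A subgroup of order 2 is {1, -1}.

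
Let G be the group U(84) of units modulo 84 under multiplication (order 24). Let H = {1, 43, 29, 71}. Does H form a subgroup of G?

Yes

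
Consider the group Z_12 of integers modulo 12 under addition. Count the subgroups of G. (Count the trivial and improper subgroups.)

6

A cyclic group of order 12 has exactly one subgroup for each divisor of 12.
Divisors of 12: 1, 2, 3, 4, 6, 12.
So Z_12 has 6 subgroups.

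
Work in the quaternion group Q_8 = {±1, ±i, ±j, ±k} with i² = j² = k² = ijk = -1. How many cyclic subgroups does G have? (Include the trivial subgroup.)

A cyclic subgroup of order d is generated by each of its φ(d) elements of order d, so the cyclic subgroups of order d number (#elements of order d)/φ(d).
Cyclic subgroups by order — order 1: 1; order 2: 1; order 4: 3.
Total: 5.

5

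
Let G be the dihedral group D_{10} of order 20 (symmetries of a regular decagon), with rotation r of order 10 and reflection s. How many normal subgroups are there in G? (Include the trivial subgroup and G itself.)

7

G has 22 subgroups. Checking conjugation-invariance by order — order 1: 1/1 normal; order 2: 1/11 normal; order 4: 0/5 normal; order 5: 1/1 normal; order 10: 3/3 normal; order 20: 1/1 normal.
Total normal subgroups: 7.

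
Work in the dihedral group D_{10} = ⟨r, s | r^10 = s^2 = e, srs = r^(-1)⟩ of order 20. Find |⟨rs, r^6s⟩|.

|⟨rs⟩| = 2 and |⟨r^6s⟩| = 2, so |H| is a multiple of lcm(2, 2) = 2 and divides |G| = 20.
Closing under the operation: H = {e, r^5, rs, r^6s}, so |H| = 4.

4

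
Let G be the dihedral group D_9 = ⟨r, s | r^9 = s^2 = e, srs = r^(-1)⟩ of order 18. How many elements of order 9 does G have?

The elements of order 9 are: r, r^2, r^4, r^5, r^7, r^8.
That's 6.

6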